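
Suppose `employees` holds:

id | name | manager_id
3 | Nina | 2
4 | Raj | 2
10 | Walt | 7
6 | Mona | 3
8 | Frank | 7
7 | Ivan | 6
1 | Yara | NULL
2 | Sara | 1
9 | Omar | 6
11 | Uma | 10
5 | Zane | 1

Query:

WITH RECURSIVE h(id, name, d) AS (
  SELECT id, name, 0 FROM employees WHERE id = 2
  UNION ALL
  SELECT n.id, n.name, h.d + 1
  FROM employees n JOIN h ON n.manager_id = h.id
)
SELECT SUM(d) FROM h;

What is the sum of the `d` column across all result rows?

Base: id=2 (Sara) at d 0.
Iteration 1: rows with manager_id in {2} -> Nina (id 3, d 1), Raj (id 4, d 1).
Iteration 2: rows with manager_id in {3,4} -> Mona (id 6, d 2).
Iteration 3: rows with manager_id in {6} -> Ivan (id 7, d 3), Omar (id 9, d 3).
Iteration 4: rows with manager_id in {7,9} -> Frank (id 8, d 4), Walt (id 10, d 4).
Iteration 5: rows with manager_id in {8,10} -> Uma (id 11, d 5).
Iteration 6: no rows with manager_id in {11}; recursion stops.
SUM(d) = 0 + 1 + 1 + 2 + 3 + 3 + 4 + 4 + 5 = 23.

23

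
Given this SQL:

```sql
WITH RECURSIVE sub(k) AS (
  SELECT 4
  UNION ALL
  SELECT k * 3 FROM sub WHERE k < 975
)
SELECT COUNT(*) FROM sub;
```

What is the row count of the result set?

Base: k=4.
Iteration 1: 4 < 975 holds -> k = 4 * 3 = 12.
Iteration 2: 12 < 975 holds -> k = 12 * 3 = 36.
Iteration 3: 36 < 975 holds -> k = 36 * 3 = 108.
Iteration 4: 108 < 975 holds -> k = 108 * 3 = 324.
Iteration 5: 324 < 975 holds -> k = 324 * 3 = 972.
Iteration 6: 972 < 975 holds -> k = 972 * 3 = 2916.
Iteration 7: 2916 < 975 fails; recursion stops.
Total rows emitted: 7.

7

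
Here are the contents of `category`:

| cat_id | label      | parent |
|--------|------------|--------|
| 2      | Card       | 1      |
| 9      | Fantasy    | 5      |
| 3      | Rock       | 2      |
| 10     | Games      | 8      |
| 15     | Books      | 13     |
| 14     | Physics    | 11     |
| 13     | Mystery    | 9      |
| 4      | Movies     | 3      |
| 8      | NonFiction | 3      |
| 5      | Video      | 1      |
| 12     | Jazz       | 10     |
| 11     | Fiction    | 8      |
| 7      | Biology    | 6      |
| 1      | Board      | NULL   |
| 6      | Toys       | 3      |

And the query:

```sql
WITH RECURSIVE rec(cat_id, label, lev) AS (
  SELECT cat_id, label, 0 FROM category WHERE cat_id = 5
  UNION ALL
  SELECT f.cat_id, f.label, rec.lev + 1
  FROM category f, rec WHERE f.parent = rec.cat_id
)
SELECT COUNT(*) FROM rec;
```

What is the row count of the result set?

4

Base: cat_id=5 (Video) at lev 0.
Iteration 1: rows with parent in {5} -> Fantasy (id 9, lev 1).
Iteration 2: rows with parent in {9} -> Mystery (id 13, lev 2).
Iteration 3: rows with parent in {13} -> Books (id 15, lev 3).
Iteration 4: no rows with parent in {15}; recursion stops.
Total rows emitted: 4.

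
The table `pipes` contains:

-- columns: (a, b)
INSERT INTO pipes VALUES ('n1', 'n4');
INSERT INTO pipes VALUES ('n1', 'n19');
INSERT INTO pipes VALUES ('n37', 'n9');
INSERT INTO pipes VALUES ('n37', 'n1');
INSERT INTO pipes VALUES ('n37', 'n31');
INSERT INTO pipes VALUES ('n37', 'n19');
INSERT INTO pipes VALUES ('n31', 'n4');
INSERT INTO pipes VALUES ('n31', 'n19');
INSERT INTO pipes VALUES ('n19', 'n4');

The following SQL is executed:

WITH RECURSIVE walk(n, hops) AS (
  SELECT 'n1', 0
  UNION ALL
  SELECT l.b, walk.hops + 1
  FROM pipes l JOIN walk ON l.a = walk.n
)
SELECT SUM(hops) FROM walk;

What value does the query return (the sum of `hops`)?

Base: (n1, hops=0).
Iteration 1: edges from {n1} -> (n19, hops=1), (n4, hops=1).
Iteration 2: edges from {n19,n4} -> (n4, hops=2).
Iteration 3: no outgoing edges from {n4}; recursion stops.
SUM(hops) = 0 + 1 + 1 + 2 = 4.

4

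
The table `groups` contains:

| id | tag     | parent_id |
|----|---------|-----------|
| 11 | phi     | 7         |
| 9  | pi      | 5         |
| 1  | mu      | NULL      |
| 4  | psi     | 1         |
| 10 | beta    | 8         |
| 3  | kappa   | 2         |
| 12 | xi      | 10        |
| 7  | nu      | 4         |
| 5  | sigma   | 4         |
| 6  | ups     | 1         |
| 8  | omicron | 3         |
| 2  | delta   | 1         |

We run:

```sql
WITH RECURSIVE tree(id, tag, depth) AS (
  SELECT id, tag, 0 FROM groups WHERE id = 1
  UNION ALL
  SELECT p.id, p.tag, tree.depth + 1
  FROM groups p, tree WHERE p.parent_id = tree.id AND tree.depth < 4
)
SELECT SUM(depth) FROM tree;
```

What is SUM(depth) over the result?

Base: id=1 (mu) at depth 0.
Iteration 1: rows with parent_id in {1} -> delta (id 2, depth 1), psi (id 4, depth 1), ups (id 6, depth 1).
Iteration 2: rows with parent_id in {2,4,6} -> kappa (id 3, depth 2), sigma (id 5, depth 2), nu (id 7, depth 2).
Iteration 3: rows with parent_id in {3,5,7} -> omicron (id 8, depth 3), pi (id 9, depth 3), phi (id 11, depth 3).
Iteration 4: rows with parent_id in {8,9,11} -> beta (id 10, depth 4).
Iteration 5: depth < 4 fails for all current rows; recursion stops.
SUM(depth) = 0 + 1 + 1 + 1 + 2 + 2 + 2 + 3 + 3 + 3 + 4 = 22.

22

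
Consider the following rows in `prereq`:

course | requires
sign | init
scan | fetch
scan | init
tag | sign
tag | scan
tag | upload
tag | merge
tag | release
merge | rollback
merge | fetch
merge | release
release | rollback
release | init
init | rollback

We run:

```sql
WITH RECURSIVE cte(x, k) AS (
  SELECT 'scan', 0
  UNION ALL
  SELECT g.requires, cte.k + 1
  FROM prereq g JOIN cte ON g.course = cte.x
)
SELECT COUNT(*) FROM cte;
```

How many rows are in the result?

4

Base: (scan, k=0).
Iteration 1: edges from {scan} -> (fetch, k=1), (init, k=1).
Iteration 2: edges from {fetch,init} -> (rollback, k=2).
Iteration 3: no outgoing edges from {rollback}; recursion stops.
Total rows emitted: 4.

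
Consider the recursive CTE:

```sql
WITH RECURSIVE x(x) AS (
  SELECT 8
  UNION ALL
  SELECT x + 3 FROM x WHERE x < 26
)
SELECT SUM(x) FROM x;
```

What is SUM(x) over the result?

Base: x=8.
Iteration 1: 8 < 26 holds -> x = 8 + 3 = 11.
Iteration 2: 11 < 26 holds -> x = 11 + 3 = 14.
Iteration 3: 14 < 26 holds -> x = 14 + 3 = 17.
Iteration 4: 17 < 26 holds -> x = 17 + 3 = 20.
Iteration 5: 20 < 26 holds -> x = 20 + 3 = 23.
Iteration 6: 23 < 26 holds -> x = 23 + 3 = 26.
Iteration 7: 26 < 26 fails; recursion stops.
SUM(x) = 8 + 11 + 14 + 17 + 20 + 23 + 26 = 119.

119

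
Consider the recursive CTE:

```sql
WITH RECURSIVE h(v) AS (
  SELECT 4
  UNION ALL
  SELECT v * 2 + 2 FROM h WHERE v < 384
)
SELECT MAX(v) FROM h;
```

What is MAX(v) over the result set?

Base: v=4.
Iteration 1: 4 < 384 holds -> v = 4 * 2 + 2 = 10.
Iteration 2: 10 < 384 holds -> v = 10 * 2 + 2 = 22.
Iteration 3: 22 < 384 holds -> v = 22 * 2 + 2 = 46.
Iteration 4: 46 < 384 holds -> v = 46 * 2 + 2 = 94.
Iteration 5: 94 < 384 holds -> v = 94 * 2 + 2 = 190.
Iteration 6: 190 < 384 holds -> v = 190 * 2 + 2 = 382.
Iteration 7: 382 < 384 holds -> v = 382 * 2 + 2 = 766.
Iteration 8: 766 < 384 fails; recursion stops.
v values: 4, 10, 22, 46, 94, 190, 382, 766; the maximum is 766.

766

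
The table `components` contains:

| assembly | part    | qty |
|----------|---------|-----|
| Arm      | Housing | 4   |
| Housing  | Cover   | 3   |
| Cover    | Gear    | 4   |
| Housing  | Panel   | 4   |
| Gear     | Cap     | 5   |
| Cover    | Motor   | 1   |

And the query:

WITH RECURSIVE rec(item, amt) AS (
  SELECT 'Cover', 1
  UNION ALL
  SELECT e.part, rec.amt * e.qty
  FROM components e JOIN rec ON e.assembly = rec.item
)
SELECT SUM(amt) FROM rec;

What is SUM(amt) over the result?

Base: (Cover, amt=1).
Iteration 1: components of {Cover} -> Gear = 1*4 = 4, Motor = 1*1 = 1.
Iteration 2: components of {Gear,Motor} -> Cap = 4*5 = 20.
Iteration 3: no further components; recursion stops.
SUM(amt) = 1 + 4 + 1 + 20 = 26.

26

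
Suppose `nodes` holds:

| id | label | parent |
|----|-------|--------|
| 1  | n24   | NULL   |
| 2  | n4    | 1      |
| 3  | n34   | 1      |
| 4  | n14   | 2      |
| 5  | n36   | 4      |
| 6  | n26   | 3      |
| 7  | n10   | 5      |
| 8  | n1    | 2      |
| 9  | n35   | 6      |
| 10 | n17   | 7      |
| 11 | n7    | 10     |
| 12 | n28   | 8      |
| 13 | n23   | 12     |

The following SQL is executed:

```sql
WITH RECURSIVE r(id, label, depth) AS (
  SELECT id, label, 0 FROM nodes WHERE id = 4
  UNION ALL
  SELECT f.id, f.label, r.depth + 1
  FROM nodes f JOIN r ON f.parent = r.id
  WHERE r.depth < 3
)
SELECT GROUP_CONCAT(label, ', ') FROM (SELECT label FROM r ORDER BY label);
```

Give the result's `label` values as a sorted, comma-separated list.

n10, n14, n17, n36

Base: id=4 (n14) at depth 0.
Iteration 1: rows with parent in {4} -> n36 (id 5, depth 1).
Iteration 2: rows with parent in {5} -> n10 (id 7, depth 2).
Iteration 3: rows with parent in {7} -> n17 (id 10, depth 3).
Iteration 4: depth < 3 fails for all current rows; recursion stops.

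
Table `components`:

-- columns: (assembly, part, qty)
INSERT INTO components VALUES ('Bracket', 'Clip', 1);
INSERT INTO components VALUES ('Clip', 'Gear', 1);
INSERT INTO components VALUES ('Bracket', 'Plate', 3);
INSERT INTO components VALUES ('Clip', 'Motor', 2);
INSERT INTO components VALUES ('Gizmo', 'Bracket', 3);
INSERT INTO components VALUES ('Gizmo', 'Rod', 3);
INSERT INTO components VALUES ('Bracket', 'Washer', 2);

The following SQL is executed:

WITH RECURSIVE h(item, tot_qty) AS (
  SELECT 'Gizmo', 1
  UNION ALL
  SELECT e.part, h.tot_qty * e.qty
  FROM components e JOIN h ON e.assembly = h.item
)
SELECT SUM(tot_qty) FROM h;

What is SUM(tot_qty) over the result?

34

Base: (Gizmo, tot_qty=1).
Iteration 1: components of {Gizmo} -> Bracket = 1*3 = 3, Rod = 1*3 = 3.
Iteration 2: components of {Bracket,Rod} -> Clip = 3*1 = 3, Plate = 3*3 = 9, Washer = 3*2 = 6.
Iteration 3: components of {Clip,Plate,Washer} -> Gear = 3*1 = 3, Motor = 3*2 = 6.
Iteration 4: no further components; recursion stops.
SUM(tot_qty) = 1 + 3 + 3 + 6 + 9 + 3 + 3 + 6 = 34.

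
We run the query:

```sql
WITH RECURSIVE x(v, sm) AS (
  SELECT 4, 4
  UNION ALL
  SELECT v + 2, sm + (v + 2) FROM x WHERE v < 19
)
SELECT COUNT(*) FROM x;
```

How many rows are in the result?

Base: v=4, sm=4.
Iteration 1: 4 < 19 holds -> v = 4 + 2 = 6, sm = 4 + 6 = 10.
Iteration 2: 6 < 19 holds -> v = 6 + 2 = 8, sm = 10 + 8 = 18.
Iteration 3: 8 < 19 holds -> v = 8 + 2 = 10, sm = 18 + 10 = 28.
Iteration 4: 10 < 19 holds -> v = 10 + 2 = 12, sm = 28 + 12 = 40.
Iteration 5: 12 < 19 holds -> v = 12 + 2 = 14, sm = 40 + 14 = 54.
Iteration 6: 14 < 19 holds -> v = 14 + 2 = 16, sm = 54 + 16 = 70.
Iteration 7: 16 < 19 holds -> v = 16 + 2 = 18, sm = 70 + 18 = 88.
Iteration 8: 18 < 19 holds -> v = 18 + 2 = 20, sm = 88 + 20 = 108.
Iteration 9: 20 < 19 fails; recursion stops.
Total rows emitted: 9.

9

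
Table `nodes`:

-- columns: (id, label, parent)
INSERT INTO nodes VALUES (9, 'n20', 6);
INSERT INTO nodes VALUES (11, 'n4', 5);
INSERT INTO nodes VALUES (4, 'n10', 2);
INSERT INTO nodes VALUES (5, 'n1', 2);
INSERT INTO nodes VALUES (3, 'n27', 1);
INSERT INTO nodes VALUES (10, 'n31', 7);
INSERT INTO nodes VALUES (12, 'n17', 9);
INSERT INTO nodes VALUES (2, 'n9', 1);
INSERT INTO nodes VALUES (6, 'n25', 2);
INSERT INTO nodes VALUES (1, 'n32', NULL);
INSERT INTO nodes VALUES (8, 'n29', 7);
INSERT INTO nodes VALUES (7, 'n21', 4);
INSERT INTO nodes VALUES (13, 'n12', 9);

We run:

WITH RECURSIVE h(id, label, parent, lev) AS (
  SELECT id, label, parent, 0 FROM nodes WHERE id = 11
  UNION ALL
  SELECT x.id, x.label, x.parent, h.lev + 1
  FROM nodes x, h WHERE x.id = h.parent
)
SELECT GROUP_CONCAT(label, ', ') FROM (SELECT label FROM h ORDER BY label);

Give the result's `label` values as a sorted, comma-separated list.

Base: id=11 (n4), parent=5, lev 0.
Iteration 1: join on id=5 -> n1 (id 5, parent=2, lev 1).
Iteration 2: join on id=2 -> n9 (id 2, parent=1, lev 2).
Iteration 3: join on id=1 -> n32 (id 1, parent=NULL, lev 3).
Iteration 4: parent is NULL; no match; recursion stops.

n1, n32, n4, n9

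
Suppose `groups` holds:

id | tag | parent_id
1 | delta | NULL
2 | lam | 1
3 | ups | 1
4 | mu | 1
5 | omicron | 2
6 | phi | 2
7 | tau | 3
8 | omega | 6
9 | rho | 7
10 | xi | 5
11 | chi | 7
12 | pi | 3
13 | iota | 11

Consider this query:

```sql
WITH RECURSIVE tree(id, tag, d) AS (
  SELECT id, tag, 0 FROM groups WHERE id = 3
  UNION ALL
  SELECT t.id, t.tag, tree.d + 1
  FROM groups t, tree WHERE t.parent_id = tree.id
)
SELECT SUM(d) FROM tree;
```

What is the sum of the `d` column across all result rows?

Base: id=3 (ups) at d 0.
Iteration 1: rows with parent_id in {3} -> tau (id 7, d 1), pi (id 12, d 1).
Iteration 2: rows with parent_id in {7,12} -> rho (id 9, d 2), chi (id 11, d 2).
Iteration 3: rows with parent_id in {9,11} -> iota (id 13, d 3).
Iteration 4: no rows with parent_id in {13}; recursion stops.
SUM(d) = 0 + 1 + 1 + 2 + 2 + 3 = 9.

9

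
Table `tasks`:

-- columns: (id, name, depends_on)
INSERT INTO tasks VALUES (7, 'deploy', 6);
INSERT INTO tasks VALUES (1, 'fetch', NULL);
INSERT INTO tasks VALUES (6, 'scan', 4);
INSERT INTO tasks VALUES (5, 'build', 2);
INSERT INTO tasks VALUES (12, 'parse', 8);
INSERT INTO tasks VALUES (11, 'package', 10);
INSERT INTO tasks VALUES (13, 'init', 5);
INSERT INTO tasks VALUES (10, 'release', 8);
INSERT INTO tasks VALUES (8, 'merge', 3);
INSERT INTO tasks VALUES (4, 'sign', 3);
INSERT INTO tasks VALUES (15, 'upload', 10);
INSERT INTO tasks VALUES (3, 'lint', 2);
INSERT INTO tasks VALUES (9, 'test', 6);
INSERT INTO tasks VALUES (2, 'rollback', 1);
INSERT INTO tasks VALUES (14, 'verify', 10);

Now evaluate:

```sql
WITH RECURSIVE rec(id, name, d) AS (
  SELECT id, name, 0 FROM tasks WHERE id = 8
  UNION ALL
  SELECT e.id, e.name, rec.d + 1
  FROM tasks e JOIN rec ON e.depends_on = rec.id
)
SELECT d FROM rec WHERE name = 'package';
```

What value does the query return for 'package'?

Base: id=8 (merge) at d 0.
Iteration 1: rows with depends_on in {8} -> release (id 10, d 1), parse (id 12, d 1).
Iteration 2: rows with depends_on in {10,12} -> package (id 11, d 2), verify (id 14, d 2), upload (id 15, d 2).
Iteration 3: no rows with depends_on in {11,14,15}; recursion stops.

2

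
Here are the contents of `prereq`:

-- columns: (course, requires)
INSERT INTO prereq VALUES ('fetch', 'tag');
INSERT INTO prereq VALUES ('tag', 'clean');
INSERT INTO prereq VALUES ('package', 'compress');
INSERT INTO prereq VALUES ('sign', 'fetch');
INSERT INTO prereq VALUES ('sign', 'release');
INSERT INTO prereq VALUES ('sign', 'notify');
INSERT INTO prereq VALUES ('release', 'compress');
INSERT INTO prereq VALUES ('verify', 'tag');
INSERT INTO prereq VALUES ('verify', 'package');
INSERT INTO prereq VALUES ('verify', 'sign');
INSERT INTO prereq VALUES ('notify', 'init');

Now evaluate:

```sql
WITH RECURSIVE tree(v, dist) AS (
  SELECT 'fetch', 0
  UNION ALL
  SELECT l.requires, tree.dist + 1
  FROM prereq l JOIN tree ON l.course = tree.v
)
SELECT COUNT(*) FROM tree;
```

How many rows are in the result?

Base: (fetch, dist=0).
Iteration 1: edges from {fetch} -> (tag, dist=1).
Iteration 2: edges from {tag} -> (clean, dist=2).
Iteration 3: no outgoing edges from {clean}; recursion stops.
Total rows emitted: 3.

3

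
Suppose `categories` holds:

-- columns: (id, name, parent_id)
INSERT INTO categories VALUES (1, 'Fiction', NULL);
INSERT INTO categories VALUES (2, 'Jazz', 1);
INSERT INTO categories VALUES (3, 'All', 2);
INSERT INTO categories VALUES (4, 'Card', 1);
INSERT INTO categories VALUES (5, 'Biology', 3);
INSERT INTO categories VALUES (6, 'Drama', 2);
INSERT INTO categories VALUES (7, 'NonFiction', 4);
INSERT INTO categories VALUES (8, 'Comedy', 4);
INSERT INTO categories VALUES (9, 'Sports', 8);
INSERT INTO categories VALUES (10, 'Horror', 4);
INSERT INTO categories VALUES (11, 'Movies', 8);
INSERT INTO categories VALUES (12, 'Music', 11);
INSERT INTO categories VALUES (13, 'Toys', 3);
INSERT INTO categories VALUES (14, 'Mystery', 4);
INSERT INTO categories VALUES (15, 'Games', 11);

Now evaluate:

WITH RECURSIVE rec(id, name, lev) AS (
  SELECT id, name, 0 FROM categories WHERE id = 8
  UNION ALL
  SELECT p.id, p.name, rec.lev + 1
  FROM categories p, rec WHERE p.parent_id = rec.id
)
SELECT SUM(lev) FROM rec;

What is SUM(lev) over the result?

Base: id=8 (Comedy) at lev 0.
Iteration 1: rows with parent_id in {8} -> Sports (id 9, lev 1), Movies (id 11, lev 1).
Iteration 2: rows with parent_id in {9,11} -> Music (id 12, lev 2), Games (id 15, lev 2).
Iteration 3: no rows with parent_id in {12,15}; recursion stops.
SUM(lev) = 0 + 1 + 1 + 2 + 2 = 6.

6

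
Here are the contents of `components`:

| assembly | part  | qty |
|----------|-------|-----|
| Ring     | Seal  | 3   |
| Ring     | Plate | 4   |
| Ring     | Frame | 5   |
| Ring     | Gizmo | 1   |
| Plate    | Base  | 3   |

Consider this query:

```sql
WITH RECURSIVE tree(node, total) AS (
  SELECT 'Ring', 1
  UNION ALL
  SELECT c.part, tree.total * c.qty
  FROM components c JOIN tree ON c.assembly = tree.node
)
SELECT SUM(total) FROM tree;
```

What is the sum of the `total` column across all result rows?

26

Base: (Ring, total=1).
Iteration 1: components of {Ring} -> Frame = 1*5 = 5, Gizmo = 1*1 = 1, Plate = 1*4 = 4, Seal = 1*3 = 3.
Iteration 2: components of {Frame,Gizmo,Plate,Seal} -> Base = 4*3 = 12.
Iteration 3: no further components; recursion stops.
SUM(total) = 1 + 5 + 4 + 1 + 3 + 12 = 26.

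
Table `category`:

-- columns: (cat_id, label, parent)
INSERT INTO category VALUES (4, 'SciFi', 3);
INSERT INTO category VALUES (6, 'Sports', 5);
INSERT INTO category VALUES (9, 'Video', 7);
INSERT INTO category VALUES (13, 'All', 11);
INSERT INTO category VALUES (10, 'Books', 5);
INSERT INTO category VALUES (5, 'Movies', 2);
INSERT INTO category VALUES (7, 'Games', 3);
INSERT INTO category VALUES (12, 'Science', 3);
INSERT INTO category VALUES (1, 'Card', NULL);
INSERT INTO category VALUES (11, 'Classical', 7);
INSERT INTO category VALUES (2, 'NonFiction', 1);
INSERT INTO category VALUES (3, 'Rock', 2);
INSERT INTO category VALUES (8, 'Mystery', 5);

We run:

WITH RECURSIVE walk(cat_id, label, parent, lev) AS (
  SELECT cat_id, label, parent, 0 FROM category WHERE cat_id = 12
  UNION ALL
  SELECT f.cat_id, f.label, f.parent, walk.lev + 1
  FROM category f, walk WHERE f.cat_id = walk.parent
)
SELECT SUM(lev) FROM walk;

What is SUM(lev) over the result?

Base: cat_id=12 (Science), parent=3, lev 0.
Iteration 1: join on cat_id=3 -> Rock (id 3, parent=2, lev 1).
Iteration 2: join on cat_id=2 -> NonFiction (id 2, parent=1, lev 2).
Iteration 3: join on cat_id=1 -> Card (id 1, parent=NULL, lev 3).
Iteration 4: parent is NULL; no match; recursion stops.
SUM(lev) = 0 + 1 + 2 + 3 = 6.

6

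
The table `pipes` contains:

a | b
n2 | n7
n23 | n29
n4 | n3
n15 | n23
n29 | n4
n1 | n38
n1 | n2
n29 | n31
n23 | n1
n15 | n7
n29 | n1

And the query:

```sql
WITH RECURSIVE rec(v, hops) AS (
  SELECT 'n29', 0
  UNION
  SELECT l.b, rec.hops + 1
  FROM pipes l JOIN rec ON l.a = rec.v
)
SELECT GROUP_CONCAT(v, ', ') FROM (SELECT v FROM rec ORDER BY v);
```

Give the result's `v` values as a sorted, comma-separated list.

n1, n2, n29, n3, n31, n38, n4, n7

Base: (n29, hops=0).
Iteration 1: edges from {n29} -> (n1, hops=1), (n31, hops=1), (n4, hops=1).
Iteration 2: edges from {n1,n31,n4} -> (n2, hops=2), (n3, hops=2), (n38, hops=2).
Iteration 3: edges from {n2,n3,n38} -> (n7, hops=3).
Iteration 4: no outgoing edges from {n7}; recursion stops.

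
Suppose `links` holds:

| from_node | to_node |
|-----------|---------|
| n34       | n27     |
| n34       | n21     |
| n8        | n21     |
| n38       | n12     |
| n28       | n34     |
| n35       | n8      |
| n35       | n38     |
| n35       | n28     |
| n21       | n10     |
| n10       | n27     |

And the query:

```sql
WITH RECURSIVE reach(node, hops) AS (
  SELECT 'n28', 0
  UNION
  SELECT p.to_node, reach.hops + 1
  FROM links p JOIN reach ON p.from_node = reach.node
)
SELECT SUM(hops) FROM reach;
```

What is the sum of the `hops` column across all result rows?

12

Base: (n28, hops=0).
Iteration 1: edges from {n28} -> (n34, hops=1).
Iteration 2: edges from {n34} -> (n21, hops=2), (n27, hops=2).
Iteration 3: edges from {n21,n27} -> (n10, hops=3).
Iteration 4: edges from {n10} -> (n27, hops=4).
Iteration 5: no outgoing edges from {n27}; recursion stops.
SUM(hops) = 0 + 1 + 2 + 2 + 3 + 4 = 12.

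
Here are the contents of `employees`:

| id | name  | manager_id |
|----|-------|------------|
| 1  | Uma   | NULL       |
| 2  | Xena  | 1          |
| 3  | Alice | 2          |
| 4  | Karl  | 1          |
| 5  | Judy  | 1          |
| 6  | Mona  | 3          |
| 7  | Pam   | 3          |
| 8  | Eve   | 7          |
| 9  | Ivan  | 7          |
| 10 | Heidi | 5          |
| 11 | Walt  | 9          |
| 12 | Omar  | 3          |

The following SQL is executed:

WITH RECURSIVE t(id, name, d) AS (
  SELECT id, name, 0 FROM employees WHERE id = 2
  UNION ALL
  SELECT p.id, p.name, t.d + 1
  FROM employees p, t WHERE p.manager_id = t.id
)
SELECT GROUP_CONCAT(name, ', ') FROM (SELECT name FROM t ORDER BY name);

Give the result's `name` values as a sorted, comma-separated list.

Base: id=2 (Xena) at d 0.
Iteration 1: rows with manager_id in {2} -> Alice (id 3, d 1).
Iteration 2: rows with manager_id in {3} -> Mona (id 6, d 2), Pam (id 7, d 2), Omar (id 12, d 2).
Iteration 3: rows with manager_id in {6,7,12} -> Eve (id 8, d 3), Ivan (id 9, d 3).
Iteration 4: rows with manager_id in {8,9} -> Walt (id 11, d 4).
Iteration 5: no rows with manager_id in {11}; recursion stops.

Alice, Eve, Ivan, Mona, Omar, Pam, Walt, Xena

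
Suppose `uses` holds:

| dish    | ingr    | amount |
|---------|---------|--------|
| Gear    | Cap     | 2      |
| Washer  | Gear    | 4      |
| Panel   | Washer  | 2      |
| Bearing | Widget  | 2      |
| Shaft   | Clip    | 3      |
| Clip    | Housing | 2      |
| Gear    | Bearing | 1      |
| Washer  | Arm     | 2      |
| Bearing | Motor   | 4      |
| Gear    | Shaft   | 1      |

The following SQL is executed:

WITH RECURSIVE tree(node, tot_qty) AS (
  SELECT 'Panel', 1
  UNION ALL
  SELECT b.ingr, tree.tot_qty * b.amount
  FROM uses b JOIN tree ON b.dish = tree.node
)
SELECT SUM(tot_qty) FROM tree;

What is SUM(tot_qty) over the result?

Base: (Panel, tot_qty=1).
Iteration 1: components of {Panel} -> Washer = 1*2 = 2.
Iteration 2: components of {Washer} -> Arm = 2*2 = 4, Gear = 2*4 = 8.
Iteration 3: components of {Arm,Gear} -> Bearing = 8*1 = 8, Cap = 8*2 = 16, Shaft = 8*1 = 8.
Iteration 4: components of {Bearing,Cap,Shaft} -> Clip = 8*3 = 24, Motor = 8*4 = 32, Widget = 8*2 = 16.
Iteration 5: components of {Clip,Motor,Widget} -> Housing = 24*2 = 48.
Iteration 6: no further components; recursion stops.
SUM(tot_qty) = 1 + 2 + 8 + 4 + 8 + 16 + 8 + 24 + 16 + 32 + 48 = 167.

167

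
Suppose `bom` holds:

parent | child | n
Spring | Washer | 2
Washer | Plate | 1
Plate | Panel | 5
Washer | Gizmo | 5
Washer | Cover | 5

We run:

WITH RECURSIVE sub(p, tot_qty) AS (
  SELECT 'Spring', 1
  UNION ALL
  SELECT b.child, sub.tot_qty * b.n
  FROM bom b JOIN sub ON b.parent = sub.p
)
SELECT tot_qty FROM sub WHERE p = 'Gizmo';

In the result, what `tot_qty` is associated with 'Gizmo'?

Base: (Spring, tot_qty=1).
Iteration 1: components of {Spring} -> Washer = 1*2 = 2.
Iteration 2: components of {Washer} -> Cover = 2*5 = 10, Gizmo = 2*5 = 10, Plate = 2*1 = 2.
Iteration 3: components of {Cover,Gizmo,Plate} -> Panel = 2*5 = 10.
Iteration 4: no further components; recursion stops.

10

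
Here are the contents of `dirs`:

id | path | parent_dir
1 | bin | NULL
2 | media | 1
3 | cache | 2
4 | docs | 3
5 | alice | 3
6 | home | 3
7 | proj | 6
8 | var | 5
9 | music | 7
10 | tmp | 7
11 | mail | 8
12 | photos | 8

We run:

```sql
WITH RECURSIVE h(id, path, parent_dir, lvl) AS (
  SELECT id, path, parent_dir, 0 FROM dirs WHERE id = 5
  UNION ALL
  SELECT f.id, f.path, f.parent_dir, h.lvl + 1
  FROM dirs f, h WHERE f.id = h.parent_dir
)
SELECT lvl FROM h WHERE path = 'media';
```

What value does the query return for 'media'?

2

Base: id=5 (alice), parent_dir=3, lvl 0.
Iteration 1: join on id=3 -> cache (id 3, parent_dir=2, lvl 1).
Iteration 2: join on id=2 -> media (id 2, parent_dir=1, lvl 2).
Iteration 3: join on id=1 -> bin (id 1, parent_dir=NULL, lvl 3).
Iteration 4: parent_dir is NULL; no match; recursion stops.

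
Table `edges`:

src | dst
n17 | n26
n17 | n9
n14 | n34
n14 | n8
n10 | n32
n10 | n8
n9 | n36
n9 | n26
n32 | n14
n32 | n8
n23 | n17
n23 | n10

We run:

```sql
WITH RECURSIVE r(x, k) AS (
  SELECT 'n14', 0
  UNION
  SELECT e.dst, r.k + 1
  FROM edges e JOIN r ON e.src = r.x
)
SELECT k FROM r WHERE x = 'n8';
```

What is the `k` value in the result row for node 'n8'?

Base: (n14, k=0).
Iteration 1: edges from {n14} -> (n34, k=1), (n8, k=1).
Iteration 2: no outgoing edges from {n34,n8}; recursion stops.

1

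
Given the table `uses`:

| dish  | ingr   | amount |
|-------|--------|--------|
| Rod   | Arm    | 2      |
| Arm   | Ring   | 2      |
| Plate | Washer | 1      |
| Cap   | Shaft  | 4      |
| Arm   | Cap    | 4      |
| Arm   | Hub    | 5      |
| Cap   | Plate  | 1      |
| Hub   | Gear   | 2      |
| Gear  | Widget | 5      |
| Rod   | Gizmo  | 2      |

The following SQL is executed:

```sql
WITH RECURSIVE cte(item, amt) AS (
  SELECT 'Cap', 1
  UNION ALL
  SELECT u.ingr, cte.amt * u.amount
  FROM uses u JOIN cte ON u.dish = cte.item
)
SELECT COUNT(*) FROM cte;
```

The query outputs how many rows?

4

Base: (Cap, amt=1).
Iteration 1: components of {Cap} -> Plate = 1*1 = 1, Shaft = 1*4 = 4.
Iteration 2: components of {Plate,Shaft} -> Washer = 1*1 = 1.
Iteration 3: no further components; recursion stops.
Total rows emitted: 4.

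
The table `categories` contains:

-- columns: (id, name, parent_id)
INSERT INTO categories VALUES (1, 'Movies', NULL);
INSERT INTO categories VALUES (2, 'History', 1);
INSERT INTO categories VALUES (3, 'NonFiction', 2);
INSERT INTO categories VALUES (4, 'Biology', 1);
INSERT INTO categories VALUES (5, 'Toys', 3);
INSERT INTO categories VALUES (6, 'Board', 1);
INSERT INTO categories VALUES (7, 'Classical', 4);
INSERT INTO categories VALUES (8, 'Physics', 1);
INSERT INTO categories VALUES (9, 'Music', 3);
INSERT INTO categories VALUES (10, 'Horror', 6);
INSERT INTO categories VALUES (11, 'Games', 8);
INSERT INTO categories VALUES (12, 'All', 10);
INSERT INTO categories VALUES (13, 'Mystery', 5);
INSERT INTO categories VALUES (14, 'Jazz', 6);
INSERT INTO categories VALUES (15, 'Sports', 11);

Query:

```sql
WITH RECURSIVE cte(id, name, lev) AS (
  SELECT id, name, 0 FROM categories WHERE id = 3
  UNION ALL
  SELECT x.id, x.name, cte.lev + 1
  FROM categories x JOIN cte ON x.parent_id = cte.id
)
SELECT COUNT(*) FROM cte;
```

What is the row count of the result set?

Base: id=3 (NonFiction) at lev 0.
Iteration 1: rows with parent_id in {3} -> Toys (id 5, lev 1), Music (id 9, lev 1).
Iteration 2: rows with parent_id in {5,9} -> Mystery (id 13, lev 2).
Iteration 3: no rows with parent_id in {13}; recursion stops.
Total rows emitted: 4.

4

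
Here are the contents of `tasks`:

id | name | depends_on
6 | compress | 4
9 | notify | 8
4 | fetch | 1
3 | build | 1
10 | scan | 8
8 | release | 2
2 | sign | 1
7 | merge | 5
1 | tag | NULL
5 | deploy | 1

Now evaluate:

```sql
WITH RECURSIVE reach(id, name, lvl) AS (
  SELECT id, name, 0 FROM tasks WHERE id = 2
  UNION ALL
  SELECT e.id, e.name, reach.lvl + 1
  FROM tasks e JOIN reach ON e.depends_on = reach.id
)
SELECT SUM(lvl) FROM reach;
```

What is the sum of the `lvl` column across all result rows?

Base: id=2 (sign) at lvl 0.
Iteration 1: rows with depends_on in {2} -> release (id 8, lvl 1).
Iteration 2: rows with depends_on in {8} -> notify (id 9, lvl 2), scan (id 10, lvl 2).
Iteration 3: no rows with depends_on in {9,10}; recursion stops.
SUM(lvl) = 0 + 1 + 2 + 2 = 5.

5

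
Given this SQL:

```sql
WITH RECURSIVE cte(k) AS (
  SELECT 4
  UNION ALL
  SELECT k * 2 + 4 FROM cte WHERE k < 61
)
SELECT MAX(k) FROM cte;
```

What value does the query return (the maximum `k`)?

124

Base: k=4.
Iteration 1: 4 < 61 holds -> k = 4 * 2 + 4 = 12.
Iteration 2: 12 < 61 holds -> k = 12 * 2 + 4 = 28.
Iteration 3: 28 < 61 holds -> k = 28 * 2 + 4 = 60.
Iteration 4: 60 < 61 holds -> k = 60 * 2 + 4 = 124.
Iteration 5: 124 < 61 fails; recursion stops.
k values: 4, 12, 28, 60, 124; the maximum is 124.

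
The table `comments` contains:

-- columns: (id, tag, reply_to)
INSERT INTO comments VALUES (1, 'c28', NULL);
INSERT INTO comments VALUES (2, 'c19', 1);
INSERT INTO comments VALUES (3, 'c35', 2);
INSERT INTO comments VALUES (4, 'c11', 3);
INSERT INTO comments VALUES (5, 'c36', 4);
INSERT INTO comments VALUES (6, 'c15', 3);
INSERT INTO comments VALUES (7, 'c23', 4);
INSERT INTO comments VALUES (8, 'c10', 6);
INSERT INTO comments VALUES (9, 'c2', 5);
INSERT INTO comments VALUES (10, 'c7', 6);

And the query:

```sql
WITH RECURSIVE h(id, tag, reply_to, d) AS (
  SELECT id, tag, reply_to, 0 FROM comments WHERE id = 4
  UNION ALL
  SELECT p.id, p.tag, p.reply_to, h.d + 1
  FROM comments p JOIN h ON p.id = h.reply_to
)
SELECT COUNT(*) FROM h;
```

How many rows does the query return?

4

Base: id=4 (c11), reply_to=3, d 0.
Iteration 1: join on id=3 -> c35 (id 3, reply_to=2, d 1).
Iteration 2: join on id=2 -> c19 (id 2, reply_to=1, d 2).
Iteration 3: join on id=1 -> c28 (id 1, reply_to=NULL, d 3).
Iteration 4: reply_to is NULL; no match; recursion stops.
Total rows emitted: 4.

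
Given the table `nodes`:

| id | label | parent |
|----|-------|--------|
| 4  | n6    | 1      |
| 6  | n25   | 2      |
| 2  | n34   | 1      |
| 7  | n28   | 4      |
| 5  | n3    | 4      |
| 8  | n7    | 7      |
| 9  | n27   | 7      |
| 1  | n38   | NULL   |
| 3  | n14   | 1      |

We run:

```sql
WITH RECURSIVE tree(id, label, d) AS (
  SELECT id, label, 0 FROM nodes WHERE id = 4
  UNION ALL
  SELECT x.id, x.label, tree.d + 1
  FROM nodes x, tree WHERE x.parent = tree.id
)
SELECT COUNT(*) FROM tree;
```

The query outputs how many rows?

Base: id=4 (n6) at d 0.
Iteration 1: rows with parent in {4} -> n3 (id 5, d 1), n28 (id 7, d 1).
Iteration 2: rows with parent in {5,7} -> n7 (id 8, d 2), n27 (id 9, d 2).
Iteration 3: no rows with parent in {8,9}; recursion stops.
Total rows emitted: 5.

5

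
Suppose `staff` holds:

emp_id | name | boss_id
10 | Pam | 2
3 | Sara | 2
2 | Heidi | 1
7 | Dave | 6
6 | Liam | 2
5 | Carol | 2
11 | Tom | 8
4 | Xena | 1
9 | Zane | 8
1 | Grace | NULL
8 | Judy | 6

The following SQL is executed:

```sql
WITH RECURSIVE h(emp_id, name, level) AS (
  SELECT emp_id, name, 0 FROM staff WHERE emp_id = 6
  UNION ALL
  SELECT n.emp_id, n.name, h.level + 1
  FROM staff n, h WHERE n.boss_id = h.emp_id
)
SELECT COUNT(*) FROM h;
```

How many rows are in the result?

Base: emp_id=6 (Liam) at level 0.
Iteration 1: rows with boss_id in {6} -> Dave (id 7, level 1), Judy (id 8, level 1).
Iteration 2: rows with boss_id in {7,8} -> Zane (id 9, level 2), Tom (id 11, level 2).
Iteration 3: no rows with boss_id in {9,11}; recursion stops.
Total rows emitted: 5.

5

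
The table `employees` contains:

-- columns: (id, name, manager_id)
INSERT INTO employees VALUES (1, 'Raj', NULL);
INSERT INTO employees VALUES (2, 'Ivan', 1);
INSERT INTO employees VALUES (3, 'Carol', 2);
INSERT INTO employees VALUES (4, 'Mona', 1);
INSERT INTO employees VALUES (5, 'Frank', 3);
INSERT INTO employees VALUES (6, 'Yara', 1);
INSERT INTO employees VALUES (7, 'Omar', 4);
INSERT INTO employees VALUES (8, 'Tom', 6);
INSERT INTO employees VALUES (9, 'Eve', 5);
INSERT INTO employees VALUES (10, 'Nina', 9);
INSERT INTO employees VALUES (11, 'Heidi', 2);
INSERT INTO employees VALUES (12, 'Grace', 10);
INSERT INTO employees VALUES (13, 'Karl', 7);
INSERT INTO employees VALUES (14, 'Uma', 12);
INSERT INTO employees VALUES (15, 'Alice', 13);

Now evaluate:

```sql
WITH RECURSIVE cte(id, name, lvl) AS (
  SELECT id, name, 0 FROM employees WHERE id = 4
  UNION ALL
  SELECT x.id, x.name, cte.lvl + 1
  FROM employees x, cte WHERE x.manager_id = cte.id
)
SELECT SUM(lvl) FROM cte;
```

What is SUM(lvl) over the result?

Base: id=4 (Mona) at lvl 0.
Iteration 1: rows with manager_id in {4} -> Omar (id 7, lvl 1).
Iteration 2: rows with manager_id in {7} -> Karl (id 13, lvl 2).
Iteration 3: rows with manager_id in {13} -> Alice (id 15, lvl 3).
Iteration 4: no rows with manager_id in {15}; recursion stops.
SUM(lvl) = 0 + 1 + 2 + 3 = 6.

6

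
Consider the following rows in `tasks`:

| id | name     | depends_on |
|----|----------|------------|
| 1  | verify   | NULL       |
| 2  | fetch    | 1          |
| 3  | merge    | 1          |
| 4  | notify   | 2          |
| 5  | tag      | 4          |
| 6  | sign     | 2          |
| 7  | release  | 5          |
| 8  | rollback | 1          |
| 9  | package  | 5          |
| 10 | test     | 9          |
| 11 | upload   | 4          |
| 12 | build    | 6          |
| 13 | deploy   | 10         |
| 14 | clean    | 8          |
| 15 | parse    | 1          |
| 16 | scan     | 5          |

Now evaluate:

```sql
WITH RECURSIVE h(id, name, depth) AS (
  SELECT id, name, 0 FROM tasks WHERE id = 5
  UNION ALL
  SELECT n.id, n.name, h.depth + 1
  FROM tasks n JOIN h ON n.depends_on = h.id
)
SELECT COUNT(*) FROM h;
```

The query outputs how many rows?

Base: id=5 (tag) at depth 0.
Iteration 1: rows with depends_on in {5} -> release (id 7, depth 1), package (id 9, depth 1), scan (id 16, depth 1).
Iteration 2: rows with depends_on in {7,9,16} -> test (id 10, depth 2).
Iteration 3: rows with depends_on in {10} -> deploy (id 13, depth 3).
Iteration 4: no rows with depends_on in {13}; recursion stops.
Total rows emitted: 6.

6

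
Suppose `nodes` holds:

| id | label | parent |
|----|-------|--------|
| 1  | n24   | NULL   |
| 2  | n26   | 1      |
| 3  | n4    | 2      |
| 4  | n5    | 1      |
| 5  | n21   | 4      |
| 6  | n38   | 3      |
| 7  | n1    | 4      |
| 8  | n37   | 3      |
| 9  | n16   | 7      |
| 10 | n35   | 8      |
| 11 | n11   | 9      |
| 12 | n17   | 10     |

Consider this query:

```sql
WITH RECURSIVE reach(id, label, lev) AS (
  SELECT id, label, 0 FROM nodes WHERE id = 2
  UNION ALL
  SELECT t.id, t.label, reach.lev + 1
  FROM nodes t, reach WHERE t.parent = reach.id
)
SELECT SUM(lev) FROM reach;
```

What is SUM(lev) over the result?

Base: id=2 (n26) at lev 0.
Iteration 1: rows with parent in {2} -> n4 (id 3, lev 1).
Iteration 2: rows with parent in {3} -> n38 (id 6, lev 2), n37 (id 8, lev 2).
Iteration 3: rows with parent in {6,8} -> n35 (id 10, lev 3).
Iteration 4: rows with parent in {10} -> n17 (id 12, lev 4).
Iteration 5: no rows with parent in {12}; recursion stops.
SUM(lev) = 0 + 1 + 2 + 2 + 3 + 4 = 12.

12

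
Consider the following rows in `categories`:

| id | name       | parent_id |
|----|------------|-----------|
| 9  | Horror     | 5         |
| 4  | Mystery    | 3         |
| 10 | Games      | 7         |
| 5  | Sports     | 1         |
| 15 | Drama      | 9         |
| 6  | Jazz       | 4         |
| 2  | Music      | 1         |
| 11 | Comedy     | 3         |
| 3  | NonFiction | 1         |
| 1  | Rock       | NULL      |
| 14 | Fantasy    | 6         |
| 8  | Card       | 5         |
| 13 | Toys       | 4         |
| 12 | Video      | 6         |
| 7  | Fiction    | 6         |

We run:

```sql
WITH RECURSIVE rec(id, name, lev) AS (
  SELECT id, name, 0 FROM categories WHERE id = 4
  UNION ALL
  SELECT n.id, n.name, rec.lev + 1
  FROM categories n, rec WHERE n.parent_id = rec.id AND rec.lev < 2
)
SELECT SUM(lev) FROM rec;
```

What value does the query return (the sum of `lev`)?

8

Base: id=4 (Mystery) at lev 0.
Iteration 1: rows with parent_id in {4} -> Jazz (id 6, lev 1), Toys (id 13, lev 1).
Iteration 2: rows with parent_id in {6,13} -> Fiction (id 7, lev 2), Video (id 12, lev 2), Fantasy (id 14, lev 2).
Iteration 3: lev < 2 fails for all current rows; recursion stops.
SUM(lev) = 0 + 1 + 1 + 2 + 2 + 2 = 8.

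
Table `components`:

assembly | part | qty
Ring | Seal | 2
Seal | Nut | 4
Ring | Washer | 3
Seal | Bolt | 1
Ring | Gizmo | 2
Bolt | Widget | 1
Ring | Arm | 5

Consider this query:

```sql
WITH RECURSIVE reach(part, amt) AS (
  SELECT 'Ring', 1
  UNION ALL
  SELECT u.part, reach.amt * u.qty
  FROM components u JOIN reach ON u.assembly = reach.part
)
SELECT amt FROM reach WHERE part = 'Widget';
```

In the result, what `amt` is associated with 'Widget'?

Base: (Ring, amt=1).
Iteration 1: components of {Ring} -> Arm = 1*5 = 5, Gizmo = 1*2 = 2, Seal = 1*2 = 2, Washer = 1*3 = 3.
Iteration 2: components of {Arm,Gizmo,Seal,Washer} -> Bolt = 2*1 = 2, Nut = 2*4 = 8.
Iteration 3: components of {Bolt,Nut} -> Widget = 2*1 = 2.
Iteration 4: no further components; recursion stops.

2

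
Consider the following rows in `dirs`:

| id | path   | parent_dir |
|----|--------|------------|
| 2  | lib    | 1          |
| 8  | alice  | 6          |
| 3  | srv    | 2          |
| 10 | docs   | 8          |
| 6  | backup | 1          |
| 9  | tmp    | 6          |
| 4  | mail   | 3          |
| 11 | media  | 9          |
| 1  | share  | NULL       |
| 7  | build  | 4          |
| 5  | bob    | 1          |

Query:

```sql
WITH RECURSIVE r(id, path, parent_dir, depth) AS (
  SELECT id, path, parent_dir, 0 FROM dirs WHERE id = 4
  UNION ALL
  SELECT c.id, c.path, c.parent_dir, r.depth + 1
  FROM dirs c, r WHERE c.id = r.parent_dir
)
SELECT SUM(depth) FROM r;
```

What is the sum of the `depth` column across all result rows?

Base: id=4 (mail), parent_dir=3, depth 0.
Iteration 1: join on id=3 -> srv (id 3, parent_dir=2, depth 1).
Iteration 2: join on id=2 -> lib (id 2, parent_dir=1, depth 2).
Iteration 3: join on id=1 -> share (id 1, parent_dir=NULL, depth 3).
Iteration 4: parent_dir is NULL; no match; recursion stops.
SUM(depth) = 0 + 1 + 2 + 3 = 6.

6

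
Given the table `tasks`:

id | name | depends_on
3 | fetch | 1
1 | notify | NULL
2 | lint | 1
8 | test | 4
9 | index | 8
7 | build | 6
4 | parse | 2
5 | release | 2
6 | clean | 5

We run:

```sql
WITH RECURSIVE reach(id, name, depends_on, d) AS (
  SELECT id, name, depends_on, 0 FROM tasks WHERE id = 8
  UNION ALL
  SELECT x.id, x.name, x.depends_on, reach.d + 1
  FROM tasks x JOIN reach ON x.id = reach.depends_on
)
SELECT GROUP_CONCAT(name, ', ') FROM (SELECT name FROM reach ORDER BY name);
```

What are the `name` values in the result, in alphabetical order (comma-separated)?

Base: id=8 (test), depends_on=4, d 0.
Iteration 1: join on id=4 -> parse (id 4, depends_on=2, d 1).
Iteration 2: join on id=2 -> lint (id 2, depends_on=1, d 2).
Iteration 3: join on id=1 -> notify (id 1, depends_on=NULL, d 3).
Iteration 4: depends_on is NULL; no match; recursion stops.

lint, notify, parse, test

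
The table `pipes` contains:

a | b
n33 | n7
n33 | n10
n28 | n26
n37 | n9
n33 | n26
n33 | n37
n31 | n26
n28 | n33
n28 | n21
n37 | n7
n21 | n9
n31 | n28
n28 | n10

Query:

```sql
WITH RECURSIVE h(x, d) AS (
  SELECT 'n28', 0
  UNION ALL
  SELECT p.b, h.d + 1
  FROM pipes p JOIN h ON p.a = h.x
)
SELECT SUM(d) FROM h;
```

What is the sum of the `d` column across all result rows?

20

Base: (n28, d=0).
Iteration 1: edges from {n28} -> (n10, d=1), (n21, d=1), (n26, d=1), (n33, d=1).
Iteration 2: edges from {n10,n21,n26,n33} -> (n10, d=2), (n26, d=2), (n37, d=2), (n7, d=2), (n9, d=2).
Iteration 3: edges from {n10,n26,n37,n7,n9} -> (n7, d=3), (n9, d=3).
Iteration 4: no outgoing edges from {n7,n9}; recursion stops.
SUM(d) = 0 + 1 + 1 + 1 + 1 + 2 + 2 + 2 + 2 + 2 + 3 + 3 = 20.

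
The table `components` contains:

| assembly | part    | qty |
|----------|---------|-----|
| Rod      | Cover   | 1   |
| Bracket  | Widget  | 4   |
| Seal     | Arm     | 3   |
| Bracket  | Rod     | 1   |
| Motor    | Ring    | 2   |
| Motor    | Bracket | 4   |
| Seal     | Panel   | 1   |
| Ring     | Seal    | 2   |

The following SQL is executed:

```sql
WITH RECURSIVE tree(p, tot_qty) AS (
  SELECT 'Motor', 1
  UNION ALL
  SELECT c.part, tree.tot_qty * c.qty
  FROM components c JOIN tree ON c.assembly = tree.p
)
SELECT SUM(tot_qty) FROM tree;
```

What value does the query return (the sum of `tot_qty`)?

51

Base: (Motor, tot_qty=1).
Iteration 1: components of {Motor} -> Bracket = 1*4 = 4, Ring = 1*2 = 2.
Iteration 2: components of {Bracket,Ring} -> Rod = 4*1 = 4, Seal = 2*2 = 4, Widget = 4*4 = 16.
Iteration 3: components of {Rod,Seal,Widget} -> Arm = 4*3 = 12, Cover = 4*1 = 4, Panel = 4*1 = 4.
Iteration 4: no further components; recursion stops.
SUM(tot_qty) = 1 + 2 + 4 + 4 + 4 + 16 + 12 + 4 + 4 = 51.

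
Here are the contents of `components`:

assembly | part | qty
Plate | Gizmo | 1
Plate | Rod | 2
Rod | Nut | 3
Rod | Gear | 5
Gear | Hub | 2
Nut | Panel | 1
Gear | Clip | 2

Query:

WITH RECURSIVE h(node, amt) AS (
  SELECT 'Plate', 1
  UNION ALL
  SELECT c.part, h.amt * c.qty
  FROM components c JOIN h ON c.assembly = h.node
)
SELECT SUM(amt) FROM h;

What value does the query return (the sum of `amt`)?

66

Base: (Plate, amt=1).
Iteration 1: components of {Plate} -> Gizmo = 1*1 = 1, Rod = 1*2 = 2.
Iteration 2: components of {Gizmo,Rod} -> Gear = 2*5 = 10, Nut = 2*3 = 6.
Iteration 3: components of {Gear,Nut} -> Clip = 10*2 = 20, Hub = 10*2 = 20, Panel = 6*1 = 6.
Iteration 4: no further components; recursion stops.
SUM(amt) = 1 + 1 + 2 + 6 + 10 + 6 + 20 + 20 = 66.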